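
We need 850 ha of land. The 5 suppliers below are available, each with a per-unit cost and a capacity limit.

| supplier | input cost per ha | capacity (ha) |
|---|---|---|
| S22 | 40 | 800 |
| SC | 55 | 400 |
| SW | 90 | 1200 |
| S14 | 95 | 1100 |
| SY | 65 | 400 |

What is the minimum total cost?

Cheapest first:
S22 at 40: take all 800 ha ; 50 still needed.
SC (55): take the remaining 50 ; done.
SY, SW, S14: unused.
Cost = 800×40 + 50×55 = 34750.

34750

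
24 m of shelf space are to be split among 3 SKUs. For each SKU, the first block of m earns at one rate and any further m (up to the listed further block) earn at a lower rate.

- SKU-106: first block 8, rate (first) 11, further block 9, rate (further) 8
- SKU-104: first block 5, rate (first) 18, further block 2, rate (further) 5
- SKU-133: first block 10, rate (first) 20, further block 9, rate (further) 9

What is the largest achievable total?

Rank every tier by rate: SKU-133/T1 20 > SKU-104/T1 18 > SKU-106/T1 11 > SKU-133/T2 9 > SKU-106/T2 8 > SKU-104/T2 5.
Fill SKU-133 T1 block (10 at 20) ; 14 left.
SKU-104/T1 (18): +5 ; 9 left.
SKU-106 T1 at 11: fill all 8 ; 1 left.
1 remain; put them into SKU-133 T2 at 9.
Total = 20×10 + 18×5 + 11×8 + 9×1 = 387.

387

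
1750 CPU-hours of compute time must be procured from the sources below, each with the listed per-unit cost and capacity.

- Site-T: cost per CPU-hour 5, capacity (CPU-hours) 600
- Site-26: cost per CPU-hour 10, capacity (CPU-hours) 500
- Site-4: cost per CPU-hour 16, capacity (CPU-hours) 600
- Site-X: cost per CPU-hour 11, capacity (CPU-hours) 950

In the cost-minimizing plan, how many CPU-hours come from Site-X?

Fill from the cheapest source first.
Take 600 from Site-T at 5 — need 1150 more.
Take 500 from Site-26 at 10 — need 650 more.
Take 650 from Site-X at 11 to finish.
Site-4: unused.

650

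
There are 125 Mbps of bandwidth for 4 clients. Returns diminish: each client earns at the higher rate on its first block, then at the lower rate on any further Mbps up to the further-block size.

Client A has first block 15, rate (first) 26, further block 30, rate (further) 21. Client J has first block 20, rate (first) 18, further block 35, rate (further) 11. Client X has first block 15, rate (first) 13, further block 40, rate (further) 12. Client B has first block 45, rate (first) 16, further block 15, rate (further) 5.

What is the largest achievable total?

2295

Treat each block as its own option and order by rate: Client A/first 26 > Client A/second 21 > Client J/first 18 > Client B/first 16 > Client X/first 13 > Client X/second 12 > Client J/second 11 > Client B/second 5.
Fill Client A first block (15 at 26) — 110 left.
Fill Client A second block (30 at 21) — 80 left.
Fill Client J first block (20 at 18) — 60 left.
Fill Client B first block (45 at 16) — 15 left.
Fill Client X first block (15 at 13) — 0 left.
Total = 26×15 + 21×30 + 18×20 + 16×45 + 13×15 = 2295.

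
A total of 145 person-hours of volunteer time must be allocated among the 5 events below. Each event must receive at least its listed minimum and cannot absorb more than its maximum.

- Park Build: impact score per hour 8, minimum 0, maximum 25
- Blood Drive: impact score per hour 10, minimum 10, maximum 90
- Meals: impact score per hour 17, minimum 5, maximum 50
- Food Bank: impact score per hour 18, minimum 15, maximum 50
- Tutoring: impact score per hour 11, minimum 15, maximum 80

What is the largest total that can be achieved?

2235

Meeting every minimum uses 0+10+5+15+15 = 45 person-hours, leaving 100.
Order the events by impact score per hour: Food Bank 18 > Meals 17 > Tutoring 11 > Blood Drive 10 > Park Build 8.
Food Bank takes 35 more to reach its cap of 50 ; 65 left.
Give Meals 45 more to hit its cap of 50 ; 20 left.
Only 20 left; Tutoring takes them to reach 35.
Total = 10×10 + 17×50 + 18×50 + 11×35 = 2235.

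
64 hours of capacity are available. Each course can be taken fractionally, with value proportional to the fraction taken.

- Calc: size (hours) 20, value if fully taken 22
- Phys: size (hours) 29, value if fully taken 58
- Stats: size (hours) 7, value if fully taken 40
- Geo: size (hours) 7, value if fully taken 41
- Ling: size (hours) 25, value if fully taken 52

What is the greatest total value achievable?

183

Sort by value density: Geo 41/7≈5.86, Stats 40/7≈5.71, Ling 52/25≈2.08, Phys 58/29≈2, Calc 22/20≈1.1.
All 7 hours of Geo fit (value 41) ; 57 remain.
Take all of Stats (7 hours, value 40) ; 50 hours left.
Take all of Ling (25 hours, value 52) ; 25 hours left.
Fill the last 25 hours with part of Phys: 25/29 of it earns 50.
Total value = 183.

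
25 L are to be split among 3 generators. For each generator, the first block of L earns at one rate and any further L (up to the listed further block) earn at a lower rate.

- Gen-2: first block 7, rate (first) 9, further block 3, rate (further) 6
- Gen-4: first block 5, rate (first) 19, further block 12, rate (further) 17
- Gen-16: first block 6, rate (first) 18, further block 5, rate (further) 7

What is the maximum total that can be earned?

Rank every tier by rate: Gen-4/tier1 19 > Gen-16/tier1 18 > Gen-4/tier2 17 > Gen-2/tier1 9 > Gen-16/tier2 7 > Gen-2/tier2 6.
Gen-4/tier1 (19): +5 ; 20 left.
Gen-16/tier1 (18): +6 ; 14 left.
Fill Gen-4 tier2 block (12 at 17) ; 2 left.
Gen-2/tier1: +2 of 7 at 9; pool empty.
Total = 19×5 + 18×6 + 17×12 + 9×2 = 425.

425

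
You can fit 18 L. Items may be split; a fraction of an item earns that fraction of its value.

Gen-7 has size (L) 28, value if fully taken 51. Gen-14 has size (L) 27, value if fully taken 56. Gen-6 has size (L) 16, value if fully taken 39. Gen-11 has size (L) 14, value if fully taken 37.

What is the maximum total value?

Sort by value density: Gen-11 37/14≈2.64, Gen-6 39/16≈2.44, Gen-14 56/27≈2.07, Gen-7 51/28≈1.82.
All 14 L of Gen-11 fit (value 37) → 4 remain.
Fill the last 4 L with part of Gen-6: 4/16 of it earns 9.75.
Total value = 46.75.

46.75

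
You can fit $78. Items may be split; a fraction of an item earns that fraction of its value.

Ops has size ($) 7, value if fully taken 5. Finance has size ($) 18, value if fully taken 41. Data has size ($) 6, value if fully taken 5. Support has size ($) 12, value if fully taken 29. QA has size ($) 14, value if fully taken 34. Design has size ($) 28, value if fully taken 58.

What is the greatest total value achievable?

167

Rank by value-to-size ratio: QA 34/14≈2.43, Support 29/12≈2.42, Finance 41/18≈2.28, Design 58/28≈2.07, Data 5/6≈0.833, Ops 5/7≈0.714.
QA: take in full, 14 $ for value 34 ; 64 left.
All 12 $ of Support fit (value 29) ; 52 remain.
All 18 $ of Finance fit (value 41) ; 34 remain.
Design: take in full, 28 $ for value 58 ; 6 left.
Data: take in full, 6 $ for value 5 ; 0 left.
Total value = 167.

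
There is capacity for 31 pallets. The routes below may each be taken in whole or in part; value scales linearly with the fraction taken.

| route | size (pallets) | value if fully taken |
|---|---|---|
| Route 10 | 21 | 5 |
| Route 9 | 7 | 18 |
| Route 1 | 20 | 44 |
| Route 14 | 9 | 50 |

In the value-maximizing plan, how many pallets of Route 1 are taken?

Sort by value density: Route 14 50/9≈5.56, Route 9 18/7≈2.57, Route 1 44/20≈2.2, Route 10 5/21≈0.238.
Take all of Route 14 (9 pallets, value 50) — 22 pallets left.
Take all of Route 9 (7 pallets, value 18) — 15 pallets left.
Fill the last 15 pallets with part of Route 1: 15/20 of it earns 33.

15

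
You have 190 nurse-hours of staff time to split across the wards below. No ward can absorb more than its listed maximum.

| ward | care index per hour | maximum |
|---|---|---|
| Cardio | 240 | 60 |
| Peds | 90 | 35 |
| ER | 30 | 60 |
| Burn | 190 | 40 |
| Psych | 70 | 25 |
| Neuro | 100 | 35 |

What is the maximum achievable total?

Highest care index per hour first: Cardio 240 > Burn 190 > Neuro 100 > Peds 90 > Psych 70 > ER 30.
Cardio takes 60 to reach its cap of 60 → 130 left.
Give Burn 40 to hit its cap of 40 → 90 left.
Neuro takes 35 to reach its cap of 35 → 55 left.
Give Peds 35 to hit its cap of 35 → 20 left.
Only 20 left; Psych takes them to reach 20.
Total = 240×60 + 90×35 + 190×40 + 70×20 + 100×35 = 30050.

30050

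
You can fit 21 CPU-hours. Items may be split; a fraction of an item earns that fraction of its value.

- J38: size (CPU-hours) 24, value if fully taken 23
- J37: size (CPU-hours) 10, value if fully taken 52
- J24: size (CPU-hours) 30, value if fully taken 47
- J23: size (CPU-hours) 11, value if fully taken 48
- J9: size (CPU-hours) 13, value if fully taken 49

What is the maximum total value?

Sort by value density: J37 52/10≈5.2, J23 48/11≈4.36, J9 49/13≈3.77, J24 47/30≈1.57, J38 23/24≈0.958.
All 10 CPU-hours of J37 fit (value 52) ; 11 remain.
J23: take in full, 11 CPU-hours for value 48 ; 0 left.
Total value = 100.

100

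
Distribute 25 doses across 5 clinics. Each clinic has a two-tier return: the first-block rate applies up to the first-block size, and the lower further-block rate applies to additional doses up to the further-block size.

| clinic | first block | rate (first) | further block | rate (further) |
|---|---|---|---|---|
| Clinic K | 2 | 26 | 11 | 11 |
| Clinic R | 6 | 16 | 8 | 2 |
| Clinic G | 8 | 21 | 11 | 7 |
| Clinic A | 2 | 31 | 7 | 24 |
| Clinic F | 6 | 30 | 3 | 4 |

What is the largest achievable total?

630

Order all 10 blocks by rate: Clinic A/T1 31 > Clinic F/T1 30 > Clinic K/T1 26 > Clinic A/T2 24 > Clinic G/T1 21 > Clinic R/T1 16 > Clinic K/T2 11 > Clinic G/T2 7 > Clinic F/T2 4 > Clinic R/T2 2.
Fill Clinic A T1 block (2 at 31) ; 23 left.
Clinic F T1 at 30: fill all 6 ; 17 left.
Clinic K/T1 (26): +2 ; 15 left.
Fill Clinic A T2 block (7 at 24) ; 8 left.
Clinic G T1 at 21: fill all 8 ; 0 left.
Total = 31×2 + 30×6 + 26×2 + 24×7 + 21×8 = 630.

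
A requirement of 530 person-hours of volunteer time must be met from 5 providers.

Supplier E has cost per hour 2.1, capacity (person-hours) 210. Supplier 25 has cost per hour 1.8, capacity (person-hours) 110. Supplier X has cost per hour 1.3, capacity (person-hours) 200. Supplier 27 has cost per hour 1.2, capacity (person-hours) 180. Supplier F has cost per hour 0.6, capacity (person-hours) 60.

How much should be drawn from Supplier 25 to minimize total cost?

Fill from the cheapest provider first.
Take 60 from Supplier F at 0.6 — need 470 more.
Supplier 27 at 1.2: take all 180 person-hours — 290 still needed.
Supplier X at 1.3: take all 200 person-hours — 90 still needed.
Supplier 25 at 1.8: take 90 of its 110 — requirement met.
Supplier E: unused.

90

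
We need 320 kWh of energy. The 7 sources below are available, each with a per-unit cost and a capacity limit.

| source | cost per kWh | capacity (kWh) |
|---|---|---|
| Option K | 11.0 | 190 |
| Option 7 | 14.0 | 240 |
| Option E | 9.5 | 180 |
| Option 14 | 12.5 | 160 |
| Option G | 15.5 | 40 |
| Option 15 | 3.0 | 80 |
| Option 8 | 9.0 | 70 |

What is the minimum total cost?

2485

Cheapest first:
Option 15 at 3.0: take all 80 kWh ; 240 still needed.
Option 8 at 9.0: take all 70 kWh ; 170 still needed.
Take 170 from Option E at 9.5 to finish.
Option K, Option 14, Option 7, Option G: unused.
Cost = 80×3.0 + 70×9.0 + 170×9.5 = 2485.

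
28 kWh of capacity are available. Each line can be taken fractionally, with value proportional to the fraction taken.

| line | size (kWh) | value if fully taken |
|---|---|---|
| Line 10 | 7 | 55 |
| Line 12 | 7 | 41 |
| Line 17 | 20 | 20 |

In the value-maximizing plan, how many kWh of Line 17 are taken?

Sort by value density: Line 10 55/7≈7.86, Line 12 41/7≈5.86, Line 17 20/20≈1.
All 7 kWh of Line 10 fit (value 55) ; 21 remain.
Line 12: take in full, 7 kWh for value 41 ; 14 left.
14 kWh left: a 14/20 share of Line 17 gives 20×14/20 = 14.

14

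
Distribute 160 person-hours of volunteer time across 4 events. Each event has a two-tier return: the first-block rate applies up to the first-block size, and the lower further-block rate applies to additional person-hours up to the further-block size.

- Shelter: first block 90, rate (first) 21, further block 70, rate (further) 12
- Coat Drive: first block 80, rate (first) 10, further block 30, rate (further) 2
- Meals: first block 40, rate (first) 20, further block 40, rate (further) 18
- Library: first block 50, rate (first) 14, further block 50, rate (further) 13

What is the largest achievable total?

Rank every tier by rate: Shelter/T1 21 > Meals/T1 20 > Meals/T2 18 > Library/T1 14 > Library/T2 13 > Shelter/T2 12 > Coat Drive/T1 10 > Coat Drive/T2 2.
Shelter T1 at 21: fill all 90 — 70 left.
Fill Meals T1 block (40 at 20) — 30 left.
Meals T2 at 18: only 30 left, fill 30.
Total = 21×90 + 20×40 + 18×30 = 3230.

3230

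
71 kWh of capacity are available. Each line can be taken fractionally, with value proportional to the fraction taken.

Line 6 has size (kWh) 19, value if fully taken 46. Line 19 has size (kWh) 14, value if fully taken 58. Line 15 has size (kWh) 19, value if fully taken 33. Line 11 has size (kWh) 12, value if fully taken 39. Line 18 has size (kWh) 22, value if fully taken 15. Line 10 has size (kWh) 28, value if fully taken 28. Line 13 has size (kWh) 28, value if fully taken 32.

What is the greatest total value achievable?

184

Rank by value-to-size ratio: Line 19 58/14≈4.14, Line 11 39/12≈3.25, Line 6 46/19≈2.42, Line 15 33/19≈1.74, Line 13 32/28≈1.14, Line 10 28/28≈1, Line 18 15/22≈0.682.
Line 19: take in full, 14 kWh for value 58 → 57 left.
Line 11: take in full, 12 kWh for value 39 → 45 left.
Line 6: take in full, 19 kWh for value 46 → 26 left.
Take all of Line 15 (19 kWh, value 33) → 7 kWh left.
Fill the last 7 kWh with part of Line 13: 7/28 of it earns 8.
Total value = 184.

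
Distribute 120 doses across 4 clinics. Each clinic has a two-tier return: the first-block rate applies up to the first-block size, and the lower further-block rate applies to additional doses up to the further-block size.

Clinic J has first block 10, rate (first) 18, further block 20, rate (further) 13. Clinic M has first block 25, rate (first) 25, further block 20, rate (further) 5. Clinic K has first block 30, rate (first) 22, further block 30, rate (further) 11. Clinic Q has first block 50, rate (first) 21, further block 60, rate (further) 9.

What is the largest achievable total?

2580

Rank every tier by rate: Clinic M/T1 25 > Clinic K/T1 22 > Clinic Q/T1 21 > Clinic J/T1 18 > Clinic J/T2 13 > Clinic K/T2 11 > Clinic Q/T2 9 > Clinic M/T2 5.
Clinic M T1 at 25: fill all 25 ; 95 left.
Clinic K/T1 (22): +30 ; 65 left.
Clinic Q/T1 (21): +50 ; 15 left.
Fill Clinic J T1 block (10 at 18) ; 5 left.
5 remain; put them into Clinic J T2 at 13.
Total = 25×25 + 22×30 + 21×50 + 18×10 + 13×5 = 2580.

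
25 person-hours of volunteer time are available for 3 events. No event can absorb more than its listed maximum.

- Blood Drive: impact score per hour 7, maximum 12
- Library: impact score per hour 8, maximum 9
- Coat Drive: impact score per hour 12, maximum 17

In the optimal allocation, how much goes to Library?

8

Highest impact score per hour first: Coat Drive 12 > Library 8 > Blood Drive 7.
Coat Drive: +17 to 17 (cap) — 8 left.
Library has room for 9 but only 8 remain, so it gets 8.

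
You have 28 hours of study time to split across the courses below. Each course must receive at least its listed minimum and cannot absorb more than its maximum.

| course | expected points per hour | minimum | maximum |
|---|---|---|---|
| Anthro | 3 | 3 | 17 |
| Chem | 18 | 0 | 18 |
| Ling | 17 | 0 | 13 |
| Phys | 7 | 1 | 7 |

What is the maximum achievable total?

Meeting every minimum uses 3+0+0+1 = 4 hours, leaving 24.
Highest expected points per hour first: Chem 18 > Ling 17 > Phys 7 > Anthro 3.
Chem: +18 to 18 (cap) — 6 left.
Only 6 left; Ling takes them to reach 6.
Total = 3×3 + 18×18 + 17×6 + 7×1 = 442.

442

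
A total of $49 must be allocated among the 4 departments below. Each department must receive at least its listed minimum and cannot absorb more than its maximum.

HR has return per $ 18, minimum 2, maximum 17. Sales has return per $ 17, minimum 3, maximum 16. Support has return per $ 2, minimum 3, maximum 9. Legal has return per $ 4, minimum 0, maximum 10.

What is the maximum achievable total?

630

Meeting every minimum uses 2+3+3+0 = 8 $, leaving 41.
Highest return per $ first: HR 18 > Sales 17 > Legal 4 > Support 2.
HR: +15 to 17 (cap) ; 26 left.
Sales: +13 to 16 (cap) ; 13 left.
Give Legal 10 more to hit its cap of 10 ; 3 left.
Support has room for 6 more but only 3 remain, so it gets 6.
Total = 18×17 + 17×16 + 2×6 + 4×10 = 630.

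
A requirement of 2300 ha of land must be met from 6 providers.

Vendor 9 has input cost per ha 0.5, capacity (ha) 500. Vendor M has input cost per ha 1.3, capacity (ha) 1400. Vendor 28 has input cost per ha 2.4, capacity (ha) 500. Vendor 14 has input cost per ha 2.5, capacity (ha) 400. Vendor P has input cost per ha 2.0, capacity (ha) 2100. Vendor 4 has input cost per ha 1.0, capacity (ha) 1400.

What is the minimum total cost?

Use providers in increasing cost order.
Take 500 from Vendor 9 at 0.5 — need 1800 more.
Vendor 4 at 1.0: take all 1400 ha — 400 still needed.
Take 400 from Vendor M at 1.3 to finish.
Vendor P, Vendor 28, Vendor 14: unused.
Cost = 500×0.5 + 1400×1.0 + 400×1.3 = 2170.

2170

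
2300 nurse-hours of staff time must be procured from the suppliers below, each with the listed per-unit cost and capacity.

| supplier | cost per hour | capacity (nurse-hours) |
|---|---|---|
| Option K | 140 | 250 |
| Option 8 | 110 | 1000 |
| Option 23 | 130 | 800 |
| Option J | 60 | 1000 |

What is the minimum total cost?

Use suppliers in increasing cost order.
Take 1000 from Option J at 60 — need 1300 more.
Take 1000 from Option 8 at 110 — need 300 more.
Option 23 (130): take the remaining 300 — done.
Option K: unused.
Cost = 1000×60 + 1000×110 + 300×130 = 209000.

209000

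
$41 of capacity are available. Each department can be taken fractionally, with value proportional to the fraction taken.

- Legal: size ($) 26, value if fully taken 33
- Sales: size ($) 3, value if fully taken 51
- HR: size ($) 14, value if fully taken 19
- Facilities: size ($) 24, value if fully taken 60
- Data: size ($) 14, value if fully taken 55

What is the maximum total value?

Rank by value-to-size ratio: Sales 51/3≈17, Data 55/14≈3.93, Facilities 60/24≈2.5, HR 19/14≈1.36, Legal 33/26≈1.27.
All 3 $ of Sales fit (value 51) — 38 remain.
All 14 $ of Data fit (value 55) — 24 remain.
All 24 $ of Facilities fit (value 60) — 0 remain.
Total value = 166.

166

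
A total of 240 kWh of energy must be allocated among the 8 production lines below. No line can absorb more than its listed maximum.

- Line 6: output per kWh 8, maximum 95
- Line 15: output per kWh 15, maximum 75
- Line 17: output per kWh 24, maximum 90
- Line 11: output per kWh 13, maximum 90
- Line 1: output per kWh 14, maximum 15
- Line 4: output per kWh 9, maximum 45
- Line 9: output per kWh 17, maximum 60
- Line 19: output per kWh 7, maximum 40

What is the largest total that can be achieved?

Highest output per kWh first: Line 17 24 > Line 9 17 > Line 15 15 > Line 1 14 > Line 11 13 > Line 4 9 > Line 6 8 > Line 19 7.
Give Line 17 90 to hit its cap of 90 — 150 left.
Line 9 takes 60 to reach its cap of 60 — 90 left.
Line 15 takes 75 to reach its cap of 75 — 15 left.
Give Line 1 15 to hit its cap of 15 — 0 left.
Total = 15×75 + 24×90 + 14×15 + 17×60 = 4515.

4515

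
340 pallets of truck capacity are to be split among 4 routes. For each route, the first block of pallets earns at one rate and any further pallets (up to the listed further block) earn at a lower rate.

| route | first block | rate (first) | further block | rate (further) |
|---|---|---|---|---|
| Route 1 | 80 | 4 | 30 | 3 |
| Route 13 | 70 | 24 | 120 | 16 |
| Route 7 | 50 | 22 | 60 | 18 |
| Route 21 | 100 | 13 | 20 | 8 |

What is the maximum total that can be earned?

Order all 8 blocks by rate: Route 13/tier1 24 > Route 7/tier1 22 > Route 7/tier2 18 > Route 13/tier2 16 > Route 21/tier1 13 > Route 21/tier2 8 > Route 1/tier1 4 > Route 1/tier2 3.
Fill Route 13 tier1 block (70 at 24) ; 270 left.
Fill Route 7 tier1 block (50 at 22) ; 220 left.
Route 7 tier2 at 18: fill all 60 ; 160 left.
Route 13 tier2 at 16: fill all 120 ; 40 left.
Route 21 tier1 at 13: only 40 left, fill 40.
Total = 24×70 + 22×50 + 18×60 + 16×120 + 13×40 = 6300.

6300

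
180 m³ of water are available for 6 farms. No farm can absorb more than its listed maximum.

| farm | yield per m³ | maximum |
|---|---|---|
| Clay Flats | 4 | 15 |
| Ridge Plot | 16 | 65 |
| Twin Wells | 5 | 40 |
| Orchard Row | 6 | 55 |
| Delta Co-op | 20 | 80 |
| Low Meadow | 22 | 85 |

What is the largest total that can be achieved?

Order the farms by yield per m³: Low Meadow 22 > Delta Co-op 20 > Ridge Plot 16 > Orchard Row 6 > Twin Wells 5 > Clay Flats 4.
Give Low Meadow 85 to hit its cap of 85 — 95 left.
Delta Co-op takes 80 to reach its cap of 80 — 15 left.
Ridge Plot has room for 65 but only 15 remain, so it gets 15.
Total = 16×15 + 20×80 + 22×85 = 3710.

3710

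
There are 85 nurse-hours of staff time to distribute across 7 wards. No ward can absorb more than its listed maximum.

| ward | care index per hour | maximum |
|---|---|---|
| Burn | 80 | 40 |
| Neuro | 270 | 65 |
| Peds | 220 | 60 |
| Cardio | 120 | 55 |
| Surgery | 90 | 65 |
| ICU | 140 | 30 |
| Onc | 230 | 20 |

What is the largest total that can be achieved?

22150

Order the wards by care index per hour: Neuro 270 > Onc 230 > Peds 220 > ICU 140 > Cardio 120 > Surgery 90 > Burn 80.
Neuro: +65 to 65 (cap) — 20 left.
Onc takes 20 to reach its cap of 20 — 0 left.
Total = 270×65 + 230×20 = 22150.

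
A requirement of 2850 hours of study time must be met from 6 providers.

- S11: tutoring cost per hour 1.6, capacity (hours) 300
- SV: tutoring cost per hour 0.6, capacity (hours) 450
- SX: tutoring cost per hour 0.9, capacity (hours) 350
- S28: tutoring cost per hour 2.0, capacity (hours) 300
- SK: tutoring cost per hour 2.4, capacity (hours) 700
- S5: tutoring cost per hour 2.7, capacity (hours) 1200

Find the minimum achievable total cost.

5370

Use providers in increasing cost order.
SV at 0.6: take all 450 hours — 2400 still needed.
Take 350 from SX at 0.9 — need 2050 more.
S11 (1.6): use full 300 — 1750 hours to go.
S28 (2.0): use full 300 — 1450 hours to go.
SK (2.4): use full 700 — 750 hours to go.
Take 750 from S5 at 2.7 to finish.
Cost = 450×0.6 + 350×0.9 + 300×1.6 + 300×2.0 + 700×2.4 + 750×2.7 = 5370.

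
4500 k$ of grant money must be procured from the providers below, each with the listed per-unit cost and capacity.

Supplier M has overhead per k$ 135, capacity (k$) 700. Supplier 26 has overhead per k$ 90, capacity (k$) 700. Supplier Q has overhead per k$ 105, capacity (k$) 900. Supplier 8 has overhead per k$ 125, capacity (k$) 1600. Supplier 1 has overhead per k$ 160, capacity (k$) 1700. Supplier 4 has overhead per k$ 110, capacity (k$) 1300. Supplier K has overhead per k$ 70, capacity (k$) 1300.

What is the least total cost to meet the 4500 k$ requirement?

Fill from the cheapest provider first.
Supplier K (70): use full 1300 — 3200 k$ to go.
Supplier 26 at 90: take all 700 k$ — 2500 still needed.
Supplier Q (105): use full 900 — 1600 k$ to go.
Supplier 4 at 110: take all 1300 k$ — 300 still needed.
Supplier 8 at 125: take 300 of its 1600 — requirement met.
Supplier M, Supplier 1: unused.
Cost = 1300×70 + 700×90 + 900×105 + 1300×110 + 300×125 = 429000.

429000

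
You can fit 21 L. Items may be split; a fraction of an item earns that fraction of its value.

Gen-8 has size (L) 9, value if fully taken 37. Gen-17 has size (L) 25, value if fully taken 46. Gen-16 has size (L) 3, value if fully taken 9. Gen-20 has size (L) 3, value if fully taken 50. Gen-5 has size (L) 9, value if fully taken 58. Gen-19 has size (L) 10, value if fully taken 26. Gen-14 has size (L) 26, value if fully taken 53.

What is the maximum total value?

Rank by value-to-size ratio: Gen-20 50/3≈16.7, Gen-5 58/9≈6.44, Gen-8 37/9≈4.11, Gen-16 9/3≈3, Gen-19 26/10≈2.6, Gen-14 53/26≈2.04, Gen-17 46/25≈1.84.
Take all of Gen-20 (3 L, value 50) → 18 L left.
Gen-5: take in full, 9 L for value 58 → 9 left.
Gen-8: take in full, 9 L for value 37 → 0 left.
Total value = 145.

145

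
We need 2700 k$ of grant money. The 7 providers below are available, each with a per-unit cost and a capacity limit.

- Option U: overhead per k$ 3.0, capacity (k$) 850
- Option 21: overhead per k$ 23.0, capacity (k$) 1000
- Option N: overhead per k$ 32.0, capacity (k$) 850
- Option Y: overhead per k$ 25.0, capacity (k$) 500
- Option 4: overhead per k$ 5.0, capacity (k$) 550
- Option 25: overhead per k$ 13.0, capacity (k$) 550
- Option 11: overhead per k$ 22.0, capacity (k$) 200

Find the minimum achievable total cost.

Cheapest first:
Option U (3.0): use full 850 — 1850 k$ to go.
Option 4 at 5.0: take all 550 k$ — 1300 still needed.
Option 25 at 13.0: take all 550 k$ — 750 still needed.
Option 11 at 22.0: take all 200 k$ — 550 still needed.
Option 21 (23.0): take the remaining 550 — done.
Option Y, Option N: unused.
Cost = 850×3.0 + 550×5.0 + 550×13.0 + 200×22.0 + 550×23.0 = 29500.

29500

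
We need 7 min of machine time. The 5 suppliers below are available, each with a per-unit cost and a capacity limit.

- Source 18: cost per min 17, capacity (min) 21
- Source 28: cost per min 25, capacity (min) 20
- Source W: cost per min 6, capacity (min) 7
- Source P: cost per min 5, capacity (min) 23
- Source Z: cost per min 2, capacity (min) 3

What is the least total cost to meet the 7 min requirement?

Cheapest first:
Take 3 from Source Z at 2 — need 4 more.
Source P (5): take the remaining 4 — done.
Source W, Source 18, Source 28: unused.
Cost = 3×2 + 4×5 = 26.

26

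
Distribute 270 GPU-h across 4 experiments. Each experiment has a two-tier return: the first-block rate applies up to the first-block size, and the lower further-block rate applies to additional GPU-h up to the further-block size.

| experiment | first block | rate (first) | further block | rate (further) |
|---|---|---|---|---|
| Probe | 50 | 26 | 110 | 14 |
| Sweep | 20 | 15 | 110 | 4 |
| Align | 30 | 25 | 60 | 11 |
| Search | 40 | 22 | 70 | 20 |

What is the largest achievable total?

5470

Order all 8 blocks by rate: Probe/first 26 > Align/first 25 > Search/first 22 > Search/second 20 > Sweep/first 15 > Probe/second 14 > Align/second 11 > Sweep/second 4.
Probe/first (26): +50 — 220 left.
Align/first (25): +30 — 190 left.
Fill Search first block (40 at 22) — 150 left.
Fill Search second block (70 at 20) — 80 left.
Sweep/first (15): +20 — 60 left.
Probe/second: +60 of 110 at 14; pool empty.
Total = 26×50 + 25×30 + 22×40 + 20×70 + 15×20 + 14×60 = 5470.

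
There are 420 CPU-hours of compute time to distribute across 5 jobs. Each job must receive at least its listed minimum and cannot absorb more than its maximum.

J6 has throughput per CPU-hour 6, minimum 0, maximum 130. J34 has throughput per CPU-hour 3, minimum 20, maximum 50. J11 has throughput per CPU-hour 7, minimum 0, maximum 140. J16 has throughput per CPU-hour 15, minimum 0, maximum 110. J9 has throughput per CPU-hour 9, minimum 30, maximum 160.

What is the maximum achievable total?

Meeting every minimum uses 0+20+0+0+30 = 50 CPU-hours, leaving 370.
Rank by throughput per CPU-hour: J16 15 > J9 9 > J11 7 > J6 6 > J34 3.
Give J16 110 more to hit its cap of 110 ; 260 left.
J9: +130 to 160 (cap) ; 130 left.
Only 130 left; J11 takes them to reach 130.
Total = 3×20 + 7×130 + 15×110 + 9×160 = 4060.

4060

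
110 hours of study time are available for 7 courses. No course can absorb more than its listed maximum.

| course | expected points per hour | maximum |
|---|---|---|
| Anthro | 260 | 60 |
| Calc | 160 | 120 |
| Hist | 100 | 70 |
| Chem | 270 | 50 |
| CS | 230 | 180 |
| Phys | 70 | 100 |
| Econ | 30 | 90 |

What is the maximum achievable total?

29100

Rank by expected points per hour: Chem 270 > Anthro 260 > CS 230 > Calc 160 > Hist 100 > Phys 70 > Econ 30.
Chem: +50 to 50 (cap) → 60 left.
Anthro takes 60 to reach its cap of 60 → 0 left.
Total = 260×60 + 270×50 = 29100.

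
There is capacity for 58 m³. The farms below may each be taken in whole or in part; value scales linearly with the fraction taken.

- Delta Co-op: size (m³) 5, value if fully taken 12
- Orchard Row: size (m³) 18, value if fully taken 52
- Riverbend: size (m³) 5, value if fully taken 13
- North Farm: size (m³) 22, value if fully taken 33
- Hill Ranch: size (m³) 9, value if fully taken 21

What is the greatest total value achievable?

Best value per unit of size first: Orchard Row 52/18≈2.89, Riverbend 13/5≈2.6, Delta Co-op 12/5≈2.4, Hill Ranch 21/9≈2.33, North Farm 33/22≈1.5.
All 18 m³ of Orchard Row fit (value 52) — 40 remain.
Take all of Riverbend (5 m³, value 13) — 35 m³ left.
All 5 m³ of Delta Co-op fit (value 12) — 30 remain.
All 9 m³ of Hill Ranch fit (value 21) — 21 remain.
21 m³ left: a 21/22 share of North Farm gives 33×21/22 = 31.5.
Total value = 129.5.

129.5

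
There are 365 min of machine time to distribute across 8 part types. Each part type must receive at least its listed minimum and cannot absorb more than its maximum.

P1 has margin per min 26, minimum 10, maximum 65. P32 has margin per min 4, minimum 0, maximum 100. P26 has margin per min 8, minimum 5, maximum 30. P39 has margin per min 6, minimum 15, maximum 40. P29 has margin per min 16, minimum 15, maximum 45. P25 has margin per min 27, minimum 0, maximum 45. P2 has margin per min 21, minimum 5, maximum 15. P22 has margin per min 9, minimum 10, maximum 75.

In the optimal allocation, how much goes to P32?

50

Meeting every minimum uses 10+0+5+15+15+0+5+10 = 60 min, leaving 305.
Highest margin per min first: P25 27 > P1 26 > P2 21 > P29 16 > P22 9 > P26 8 > P39 6 > P32 4.
P25: +45 to 45 (cap) — 260 left.
Give P1 55 more to hit its cap of 65 — 205 left.
P2: +10 to 15 (cap) — 195 left.
Give P29 30 more to hit its cap of 45 — 165 left.
P22 takes 65 more to reach its cap of 75 — 100 left.
P26 takes 25 more to reach its cap of 30 — 75 left.
P39 takes 25 more to reach its cap of 40 — 50 left.
P32 has room for 100 more but only 50 remain, so it gets 50.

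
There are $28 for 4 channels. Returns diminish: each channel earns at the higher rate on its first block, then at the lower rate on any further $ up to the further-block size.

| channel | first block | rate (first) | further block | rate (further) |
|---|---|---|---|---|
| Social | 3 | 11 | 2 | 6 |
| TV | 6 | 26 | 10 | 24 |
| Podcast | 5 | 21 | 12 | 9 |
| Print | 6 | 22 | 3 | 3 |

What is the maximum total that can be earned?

Rank every tier by rate: TV/tier1 26 > TV/tier2 24 > Print/tier1 22 > Podcast/tier1 21 > Social/tier1 11 > Podcast/tier2 9 > Social/tier2 6 > Print/tier2 3.
TV tier1 at 26: fill all 6 ; 22 left.
Fill TV tier2 block (10 at 24) ; 12 left.
Print tier1 at 22: fill all 6 ; 6 left.
Fill Podcast tier1 block (5 at 21) ; 1 left.
Social tier1 at 11: only 1 left, fill 1.
Total = 26×6 + 24×10 + 22×6 + 21×5 + 11×1 = 644.

644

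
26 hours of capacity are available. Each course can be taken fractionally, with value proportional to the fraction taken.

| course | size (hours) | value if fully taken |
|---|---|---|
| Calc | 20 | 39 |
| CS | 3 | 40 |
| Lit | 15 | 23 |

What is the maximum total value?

83.6

Rank by value-to-size ratio: CS 40/3≈13.3, Calc 39/20≈1.95, Lit 23/15≈1.53.
CS: take in full, 3 hours for value 40 — 23 left.
Take all of Calc (20 hours, value 39) — 3 hours left.
Fill the last 3 hours with part of Lit: 3/15 of it earns 4.6.
Total value = 83.6.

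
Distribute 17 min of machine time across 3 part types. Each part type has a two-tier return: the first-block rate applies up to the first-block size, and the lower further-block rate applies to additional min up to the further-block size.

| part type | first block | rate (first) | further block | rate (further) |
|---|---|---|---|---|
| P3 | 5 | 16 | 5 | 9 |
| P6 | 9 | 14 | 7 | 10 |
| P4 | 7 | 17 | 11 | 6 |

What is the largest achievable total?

269

Treat each block as its own option and order by rate: P4/tier1 17 > P3/tier1 16 > P6/tier1 14 > P6/tier2 10 > P3/tier2 9 > P4/tier2 6.
Fill P4 tier1 block (7 at 17) — 10 left.
P3/tier1 (16): +5 — 5 left.
P6/tier1: +5 of 9 at 14; pool empty.
Total = 17×7 + 16×5 + 14×5 = 269.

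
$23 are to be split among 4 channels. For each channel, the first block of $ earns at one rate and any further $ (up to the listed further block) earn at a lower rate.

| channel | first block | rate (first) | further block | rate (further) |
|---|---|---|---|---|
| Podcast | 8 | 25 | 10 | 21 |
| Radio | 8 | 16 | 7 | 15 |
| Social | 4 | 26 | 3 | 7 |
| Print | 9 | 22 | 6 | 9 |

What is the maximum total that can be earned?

544

Treat each block as its own option and order by rate: Social/tier1 26 > Podcast/tier1 25 > Print/tier1 22 > Podcast/tier2 21 > Radio/tier1 16 > Radio/tier2 15 > Print/tier2 9 > Social/tier2 7.
Social/tier1 (26): +4 — 19 left.
Podcast tier1 at 25: fill all 8 — 11 left.
Print/tier1 (22): +9 — 2 left.
Podcast tier2 at 21: only 2 left, fill 2.
Total = 26×4 + 25×8 + 22×9 + 21×2 = 544.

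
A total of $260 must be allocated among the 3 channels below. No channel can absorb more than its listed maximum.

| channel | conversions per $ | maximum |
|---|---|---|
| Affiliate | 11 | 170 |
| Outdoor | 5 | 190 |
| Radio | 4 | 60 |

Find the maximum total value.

Order the channels by conversions per $: Affiliate 11 > Outdoor 5 > Radio 4.
Affiliate takes 170 to reach its cap of 170 → 90 left.
Outdoor: +90 (room for 190) → 90. Pool exhausted.
Total = 11×170 + 5×90 = 2320.

2320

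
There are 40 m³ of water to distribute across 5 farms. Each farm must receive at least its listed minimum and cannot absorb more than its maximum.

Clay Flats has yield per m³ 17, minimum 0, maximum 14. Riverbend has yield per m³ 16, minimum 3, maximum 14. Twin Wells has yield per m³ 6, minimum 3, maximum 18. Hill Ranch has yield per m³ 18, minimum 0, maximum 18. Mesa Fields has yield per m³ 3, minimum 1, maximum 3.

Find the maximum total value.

647

Meeting every minimum uses 0+3+3+0+1 = 7 m³, leaving 33.
Rank by yield per m³: Hill Ranch 18 > Clay Flats 17 > Riverbend 16 > Twin Wells 6 > Mesa Fields 3.
Hill Ranch takes 18 more to reach its cap of 18 → 15 left.
Clay Flats: +14 to 14 (cap) → 1 left.
Riverbend: +1 (room for 11) → 4. Pool exhausted.
Total = 17×14 + 16×4 + 6×3 + 18×18 + 3×1 = 647.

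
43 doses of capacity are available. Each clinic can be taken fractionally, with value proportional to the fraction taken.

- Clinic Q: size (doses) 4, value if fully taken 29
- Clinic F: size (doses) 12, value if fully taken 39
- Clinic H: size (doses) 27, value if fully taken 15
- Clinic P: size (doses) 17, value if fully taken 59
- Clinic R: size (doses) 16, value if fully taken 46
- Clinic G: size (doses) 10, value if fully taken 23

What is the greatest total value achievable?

155.75

Sort by value density: Clinic Q 29/4≈7.25, Clinic P 59/17≈3.47, Clinic F 39/12≈3.25, Clinic R 46/16≈2.88, Clinic G 23/10≈2.3, Clinic H 15/27≈0.556.
Take all of Clinic Q (4 doses, value 29) — 39 doses left.
All 17 doses of Clinic P fit (value 59) — 22 remain.
Take all of Clinic F (12 doses, value 39) — 10 doses left.
Fill the last 10 doses with part of Clinic R: 10/16 of it earns 28.75.
Total value = 155.75.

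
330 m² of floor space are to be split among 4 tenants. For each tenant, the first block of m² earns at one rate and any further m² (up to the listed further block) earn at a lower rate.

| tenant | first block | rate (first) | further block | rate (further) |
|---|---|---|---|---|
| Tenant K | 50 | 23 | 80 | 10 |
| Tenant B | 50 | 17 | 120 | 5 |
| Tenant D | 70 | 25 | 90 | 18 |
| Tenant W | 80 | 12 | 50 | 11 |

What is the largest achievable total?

Order all 8 blocks by rate: Tenant D/T1 25 > Tenant K/T1 23 > Tenant D/T2 18 > Tenant B/T1 17 > Tenant W/T1 12 > Tenant W/T2 11 > Tenant K/T2 10 > Tenant B/T2 5.
Tenant D/T1 (25): +70 → 260 left.
Fill Tenant K T1 block (50 at 23) → 210 left.
Tenant D T2 at 18: fill all 90 → 120 left.
Tenant B T1 at 17: fill all 50 → 70 left.
Tenant W/T1: +70 of 80 at 12; pool empty.
Total = 25×70 + 23×50 + 18×90 + 17×50 + 12×70 = 6210.

6210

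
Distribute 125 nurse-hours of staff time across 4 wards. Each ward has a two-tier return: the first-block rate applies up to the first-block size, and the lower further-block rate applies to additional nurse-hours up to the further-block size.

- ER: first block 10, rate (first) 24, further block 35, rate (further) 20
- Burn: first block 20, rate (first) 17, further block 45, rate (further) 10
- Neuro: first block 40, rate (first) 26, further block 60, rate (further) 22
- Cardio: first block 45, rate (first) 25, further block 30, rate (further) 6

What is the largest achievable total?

Rank every tier by rate: Neuro/tier1 26 > Cardio/tier1 25 > ER/tier1 24 > Neuro/tier2 22 > ER/tier2 20 > Burn/tier1 17 > Burn/tier2 10 > Cardio/tier2 6.
Neuro/tier1 (26): +40 ; 85 left.
Cardio tier1 at 25: fill all 45 ; 40 left.
ER/tier1 (24): +10 ; 30 left.
Neuro/tier2: +30 of 60 at 22; pool empty.
Total = 26×40 + 25×45 + 24×10 + 22×30 = 3065.

3065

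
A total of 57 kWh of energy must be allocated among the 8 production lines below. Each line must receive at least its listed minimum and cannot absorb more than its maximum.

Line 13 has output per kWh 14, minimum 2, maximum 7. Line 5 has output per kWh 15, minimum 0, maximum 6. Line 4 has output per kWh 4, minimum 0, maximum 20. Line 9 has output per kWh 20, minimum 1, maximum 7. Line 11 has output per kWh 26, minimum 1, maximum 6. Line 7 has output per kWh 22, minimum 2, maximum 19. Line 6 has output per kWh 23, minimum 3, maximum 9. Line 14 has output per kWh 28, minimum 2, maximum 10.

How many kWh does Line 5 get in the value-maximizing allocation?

4

Meeting every minimum uses 2+0+0+1+1+2+3+2 = 11 kWh, leaving 46.
Highest output per kWh first: Line 14 28 > Line 11 26 > Line 6 23 > Line 7 22 > Line 9 20 > Line 5 15 > Line 13 14 > Line 4 4.
Give Line 14 8 more to hit its cap of 10 ; 38 left.
Give Line 11 5 more to hit its cap of 6 ; 33 left.
Give Line 6 6 more to hit its cap of 9 ; 27 left.
Line 7: +17 to 19 (cap) ; 10 left.
Give Line 9 6 more to hit its cap of 7 ; 4 left.
Only 4 left; Line 5 takes them to reach 4.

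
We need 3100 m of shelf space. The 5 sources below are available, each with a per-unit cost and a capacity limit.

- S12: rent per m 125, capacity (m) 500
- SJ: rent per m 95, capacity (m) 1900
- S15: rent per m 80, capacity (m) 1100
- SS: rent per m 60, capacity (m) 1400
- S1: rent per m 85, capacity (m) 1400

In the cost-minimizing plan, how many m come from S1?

600

Use sources in increasing cost order.
SS (60): use full 1400 → 1700 m to go.
S15 (80): use full 1100 → 600 m to go.
S1 (85): take the remaining 600 → done.
SJ, S12: unused.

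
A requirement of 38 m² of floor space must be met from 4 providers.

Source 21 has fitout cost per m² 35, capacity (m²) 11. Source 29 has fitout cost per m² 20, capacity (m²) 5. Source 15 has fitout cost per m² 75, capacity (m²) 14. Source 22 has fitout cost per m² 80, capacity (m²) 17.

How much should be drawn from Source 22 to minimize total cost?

Fill from the cheapest provider first.
Source 29 (20): use full 5 → 33 m² to go.
Take 11 from Source 21 at 35 → need 22 more.
Source 15 at 75: take all 14 m² → 8 still needed.
Source 22 at 80: take 8 of its 17 → requirement met.

8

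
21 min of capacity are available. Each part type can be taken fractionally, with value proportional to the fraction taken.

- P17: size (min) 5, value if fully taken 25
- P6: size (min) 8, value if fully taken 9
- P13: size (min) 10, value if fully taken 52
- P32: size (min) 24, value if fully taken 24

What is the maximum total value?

83.75

Sort by value density: P13 52/10≈5.2, P17 25/5≈5, P6 9/8≈1.12, P32 24/24≈1.
All 10 min of P13 fit (value 52) — 11 remain.
Take all of P17 (5 min, value 25) — 6 min left.
6 min left: a 6/8 share of P6 gives 9×6/8 = 6.75.
Total value = 83.75.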